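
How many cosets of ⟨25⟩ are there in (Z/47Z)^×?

2

The order of 25 must divide φ(47) = 47 − 1 = 46 = 2 · 23.
Divisors of 46: 1, 2, 23, 46.
Compute 25^d (mod 47) for the divisors d until we hit 1:
25^1 ≡ 25 (mod 47)
25^2 ≡ 14 (mod 47)
25^23 ≡ 1 (mod 47) ✓
The order of 25 is 23, so the subgroup it generates has 23 elements.
Index = |(Z/47Z)^×| / |⟨25⟩| = 46 / 23 = 2.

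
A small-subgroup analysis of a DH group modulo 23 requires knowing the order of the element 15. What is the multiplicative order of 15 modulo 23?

By Lagrange's theorem, ord_23(15) divides φ(23) = 23 − 1 = 22 = 2 · 11.
Divisors of 22: 1, 2, 11, 22.
Check 15^d mod 23 for each divisor in increasing order:
15^1 ≡ 15 (mod 23)
15^2 ≡ 18 (mod 23)
15^11 ≡ 22 (mod 23)
15^22 ≡ 1 (mod 23) ✓
The smallest such exponent is 22, so the order of 15 is 22.

22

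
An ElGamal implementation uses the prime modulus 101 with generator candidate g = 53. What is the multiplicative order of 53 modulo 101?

100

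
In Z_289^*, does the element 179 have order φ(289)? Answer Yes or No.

φ(289) = φ(17^2) = 17·(17−1) = 272 = 2^4 · 17.
An element g generates (Z/289Z)^× iff g^(272/q) ≢ 1 (mod 289) for each prime q ∈ {2, 17}.
179^136 ≡ 1 (mod 289)  [q = 2: ≡ 1 ✗]
179^16 ≡ 1 (mod 289)  [q = 17: ≡ 1 ✗]
Since 179^136 ≡ 1, the order of 179 divides 136 < 272, so 179 is not a primitive root.

No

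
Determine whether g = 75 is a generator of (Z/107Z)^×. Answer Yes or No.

No

φ(107) = 107 − 1 = 106 = 2 · 53.
It suffices to check that the order of 75 is not a proper divisor of 106: compute 75^(106/q) for q ∈ {2, 53}.
75^53 ≡ 1 (mod 107)  [q = 2: ≡ 1 ✗]
75^2 ≡ 61 (mod 107)  [q = 53: ≢ 1 ✓]
The check at q = 2 fails, so 75 generates a proper subgroup.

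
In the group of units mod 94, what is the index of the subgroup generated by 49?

2

Since 49 ∈ (Z/94Z)^×, its order divides φ(94) = φ(2)·φ(47) = 1·46 = 46 = 2 · 23.
Divisors of 46: 1, 2, 23, 46.
Check 49^d mod 94 for each divisor in increasing order:
49^1 ≡ 49 (mod 94)
49^2 ≡ 51 (mod 94)
49^23 ≡ 1 (mod 94) ✓
Thus |⟨49⟩| = ord(49) = 23.
[(Z/94Z)^× : ⟨49⟩] = 46/23 = 2.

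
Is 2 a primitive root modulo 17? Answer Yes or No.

φ(17) = 17 − 1 = 16 = 2^4.
It suffices to check that the order of 2 is not a proper divisor of 16: compute 2^(16/q) for q ∈ {2}.
2^8 ≡ 1 (mod 17)  [q = 2: ≡ 1 ✗]
Since 2^8 ≡ 1, the order of 2 divides 8 < 16, so 2 is not a primitive root.

No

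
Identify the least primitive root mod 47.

5

φ(47) = 47 − 1 = 46 = 2 · 23.
g is a primitive root iff g^(46/q) ≢ 1 (mod 47) for each prime q ∈ {2, 23}.
g = 2: 2^23 ≡ 1 — hits 1, so not a primitive root.
g = 3: 3^23 ≡ 1 — hits 1, so not a primitive root.
g = 4: 4^23 ≡ 1 — hits 1, so not a primitive root.
g = 5: 5^23 ≡ 46; 5^2 ≡ 25 — none is 1, so 5 is a primitive root.
The smallest primitive root modulo 47 is 5.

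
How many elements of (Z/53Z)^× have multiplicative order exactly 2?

1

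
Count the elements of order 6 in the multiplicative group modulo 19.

2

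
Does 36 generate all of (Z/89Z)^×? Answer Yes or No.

No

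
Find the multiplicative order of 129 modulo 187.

80

ord(129) | φ(187) = φ(11·17) = (11−1)·(17−1) = 10·16 = 160 = 2^5 · 5.
Divisors of 160: 1, 2, 4, 5, 8, 10, 16, 20, 32, 40, 80, 160.
Evaluate successive powers at the divisors of 160:
129^1 ≡ 129 (mod 187)
129^2 ≡ 185 (mod 187)
129^4 ≡ 4 (mod 187)
129^5 ≡ 142 (mod 187)
129^8 ≡ 16 (mod 187)
129^10 ≡ 155 (mod 187)
129^16 ≡ 69 (mod 187)
129^20 ≡ 89 (mod 187)
129^32 ≡ 86 (mod 187)
129^40 ≡ 67 (mod 187)
129^80 ≡ 1 (mod 187) ✓
Therefore the multiplicative order of 129 modulo 187 is 80.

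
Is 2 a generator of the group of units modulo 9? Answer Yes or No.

Yes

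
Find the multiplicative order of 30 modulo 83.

Since 30 ∈ (Z/83Z)^×, its order divides φ(83) = 83 − 1 = 82 = 2 · 41.
Divisors of 82: 1, 2, 41, 82.
Check 30^d mod 83 for each divisor in increasing order:
30^1 ≡ 30
30^2 ≡ 70
30^41 ≡ 1
The smallest such exponent is 41, so the order of 30 is 41.

41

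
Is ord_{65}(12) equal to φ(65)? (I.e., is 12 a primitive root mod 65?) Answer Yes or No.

65 = 5 · 13 is a product of two distinct odd primes, so (Z/65Z)^× ≅ (Z/5Z)^× × (Z/13Z)^× is not cyclic.
No primitive root modulo 65 exists; in particular 12 is not one.

No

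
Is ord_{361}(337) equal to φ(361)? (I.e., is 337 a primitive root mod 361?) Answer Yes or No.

Yes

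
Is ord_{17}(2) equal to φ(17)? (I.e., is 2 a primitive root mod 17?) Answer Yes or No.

φ(17) = 17 − 1 = 16 = 2^4.
Test 2^(16/q) mod 17 for each prime factor q of 16:
2^8 ≡ 1 (mod 17)  [q = 2: ≡ 1 ✗]
2^8 ≡ 1 shows ord(2) | 8, strictly less than φ(17); not a primitive root.

No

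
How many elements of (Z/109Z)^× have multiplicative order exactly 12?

φ(109) = 109 − 1 = 108 = 2^2 · 3^3.
(Z/109Z)^× is cyclic (|G| = 108); a cyclic group of order m has exactly φ(d) elements of each order d | m, and none otherwise.
12 = 2^2 · 3 divides 108, and φ(12) = 4.

4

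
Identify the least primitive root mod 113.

3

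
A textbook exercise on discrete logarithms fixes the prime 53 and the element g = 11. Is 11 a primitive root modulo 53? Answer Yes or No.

φ(53) = 53 − 1 = 52 = 2^2 · 13.
It suffices to check that the order of 11 is not a proper divisor of 52: compute 11^(52/q) for q ∈ {2, 13}.
11^26 ≡ 1 (mod 53)  [q = 2: ≡ 1 ✗]
11^4 ≡ 13 (mod 53)  [q = 13: ≢ 1 ✓]
11^26 ≡ 1 shows ord(11) | 26, strictly less than φ(53); not a primitive root.

No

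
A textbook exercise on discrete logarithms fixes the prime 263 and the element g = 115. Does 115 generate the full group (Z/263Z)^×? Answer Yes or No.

Yes

φ(263) = 263 − 1 = 262 = 2 · 131.
An element g generates (Z/263Z)^× iff g^(262/q) ≢ 1 (mod 263) for each prime q ∈ {2, 131}.
115^131 ≡ 262 (mod 263)  [q = 2: ≢ 1 ✓]
115^2 ≡ 75 (mod 263)  [q = 131: ≢ 1 ✓]
None equal 1, so ord_263(115) = 262: 115 is a primitive root.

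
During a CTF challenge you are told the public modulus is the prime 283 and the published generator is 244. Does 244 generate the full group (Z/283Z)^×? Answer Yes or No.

No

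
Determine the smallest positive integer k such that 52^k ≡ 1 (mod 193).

192

ord(52) | φ(193) = 193 − 1 = 192 = 2^6 · 3.
Divisors of 192: 1, 2, 3, 4, 6, 8, 12, 16, 24, 32, 48, 64, 96, 192.
Compute 52^d (mod 193) for the divisors d until we hit 1:
52^1 ≡ 52 (mod 193)
52^2 ≡ 2 (mod 193)
52^3 ≡ 104 (mod 193)
52^4 ≡ 4 (mod 193)
52^6 ≡ 8 (mod 193)
52^8 ≡ 16 (mod 193)
52^12 ≡ 64 (mod 193)
52^16 ≡ 63 (mod 193)
52^24 ≡ 43 (mod 193)
52^32 ≡ 109 (mod 193)
52^48 ≡ 112 (mod 193)
52^64 ≡ 108 (mod 193)
52^96 ≡ 192 (mod 193)
52^192 ≡ 1 (mod 193) ✓
So ord_193(52) = 192.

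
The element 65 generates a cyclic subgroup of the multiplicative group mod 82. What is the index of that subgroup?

ord(65) | φ(82) = φ(2)·φ(41) = 1·40 = 40 = 2^3 · 5.
Divisors of 40: 1, 2, 4, 5, 8, 10, 20, 40.
Check 65^d mod 82 for each divisor in increasing order:
65^1 ≡ 65 (mod 82)
65^2 ≡ 43 (mod 82)
65^4 ≡ 45 (mod 82)
65^5 ≡ 55 (mod 82)
65^8 ≡ 57 (mod 82)
65^10 ≡ 73 (mod 82)
65^20 ≡ 81 (mod 82)
65^40 ≡ 1 (mod 82) ✓
Thus |⟨65⟩| = ord(65) = 40.
The index is φ(82) / ord(65) = 40 / 40 = 1.

1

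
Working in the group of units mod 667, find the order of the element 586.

By Lagrange's theorem, ord_667(586) divides φ(667) = φ(23·29) = (23−1)·(29−1) = 22·28 = 616 = 2^3 · 7 · 11.
Divisors of 616: 1, 2, 4, 7, 8, 11, 14, 22, 28, 44, 56, 77, 88, 154, 308, 616.
Compute 586^d (mod 667) for the divisors d until we hit 1:
586^1 ≡ 586 (mod 667)
586^2 ≡ 558 (mod 667)
586^4 ≡ 542 (mod 667)
586^7 ≡ 260 (mod 667)
586^8 ≡ 284 (mod 667)
586^11 ≡ 183 (mod 667)
586^14 ≡ 233 (mod 667)
586^22 ≡ 139 (mod 667)
586^28 ≡ 262 (mod 667)
586^44 ≡ 645 (mod 667)
586^56 ≡ 610 (mod 667)
586^77 ≡ 666 (mod 667)
586^88 ≡ 484 (mod 667)
586^154 ≡ 1 (mod 667) ✓
Hence ord(586) = 154.

154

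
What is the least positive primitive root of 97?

5

φ(97) = 97 − 1 = 96 = 2^5 · 3.
Test candidates g = 2, 3, … against the prime factors q ∈ {2, 3} of φ(97): g is a generator iff g^(96/q) ≢ 1 for every such q.
g = 2: 2^48 ≡ 1 — hits 1, so not a primitive root.
g = 3: 3^48 ≡ 1 — hits 1, so not a primitive root.
g = 4: 4^48 ≡ 1 — hits 1, so not a primitive root.
g = 5: 5^48 ≡ 96; 5^32 ≡ 35 — none is 1, so 5 is a primitive root.
So 5 is the smallest generator of (Z/97Z)^×.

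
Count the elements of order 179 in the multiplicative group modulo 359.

φ(359) = 359 − 1 = 358 = 2 · 179.
(Z/359Z)^× is cyclic (|G| = 358); a cyclic group of order m has exactly φ(d) elements of each order d | m, and none otherwise.
179 | 358, and φ(179) = 179 − 1 = 178.

178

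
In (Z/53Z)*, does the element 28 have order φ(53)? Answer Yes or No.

No

φ(53) = 53 − 1 = 52 = 2^2 · 13.
An element g generates (Z/53Z)^× iff g^(52/q) ≢ 1 (mod 53) for each prime q ∈ {2, 13}.
28^26 ≡ 1 (mod 53)  [q = 2: ≡ 1 ✗]
28^4 ≡ 15 (mod 53)  [q = 13: ≢ 1 ✓]
Since 28^26 ≡ 1, the order of 28 divides 26 < 52, so 28 is not a primitive root.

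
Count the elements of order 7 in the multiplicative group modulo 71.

φ(71) = 71 − 1 = 70 = 2 · 5 · 7.
Since (Z/71Z)^× is cyclic of order 70, the number of elements of order d is φ(d) when d | 70 and 0 otherwise.
7 | 70, and φ(7) = 7 − 1 = 6.

6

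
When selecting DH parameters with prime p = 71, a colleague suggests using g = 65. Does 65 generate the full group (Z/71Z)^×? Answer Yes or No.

φ(71) = 71 − 1 = 70 = 2 · 5 · 7.
It suffices to check that the order of 65 is not a proper divisor of 70: compute 65^(70/q) for q ∈ {2, 5, 7}.
65^35 ≡ 70 (mod 71)  [q = 2: ≢ 1 ✓]
65^14 ≡ 5 (mod 71)  [q = 5: ≢ 1 ✓]
65^10 ≡ 20 (mod 71)  [q = 7: ≢ 1 ✓]
Every test exponent gives a nontrivial residue, hence 65 generates the full group.

Yes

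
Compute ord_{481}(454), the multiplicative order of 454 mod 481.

6

The order of 454 must divide φ(481) = φ(13·37) = (13−1)·(37−1) = 12·36 = 432 = 2^4 · 3^3.
Divisors of 432: 1, 2, 3, 4, 6, 8, 9, 12, 16, 18, 24, 27, 36, 48, 54, 72, 108, 144, 216, 432.
Compute 454^d (mod 481) for the divisors d until we hit 1:
454^1 ≡ 454 (mod 481)
454^2 ≡ 248 (mod 481)
454^3 ≡ 38 (mod 481)
454^4 ≡ 417 (mod 481)
454^6 ≡ 1 (mod 481) ✓
So ord_481(454) = 6.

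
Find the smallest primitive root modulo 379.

φ(379) = 379 − 1 = 378 = 2 · 3^3 · 7.
Test candidates g = 2, 3, … against the prime factors q ∈ {2, 3, 7} of φ(379): g is a generator iff g^(378/q) ≢ 1 for every such q.
g = 2: 2^189 ≡ 378; 2^126 ≡ 327; 2^54 ≡ 125 — none is 1, so 2 is a primitive root.
The smallest primitive root modulo 379 is 2.

2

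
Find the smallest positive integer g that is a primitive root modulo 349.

φ(349) = 349 − 1 = 348 = 2^2 · 3 · 29.
Test candidates g = 2, 3, … against the prime factors q ∈ {2, 3, 29} of φ(349): g is a generator iff g^(348/q) ≢ 1 for every such q.
g = 2: 2^174 ≡ 348; 2^116 ≡ 226; 2^12 ≡ 257 — none is 1, so 2 is a primitive root.
So 2 is the smallest generator of (Z/349Z)^×.

2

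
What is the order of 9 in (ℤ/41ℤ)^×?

By Lagrange's theorem, ord_41(9) divides φ(41) = 41 − 1 = 40 = 2^3 · 5.
Divisors of 40: 1, 2, 4, 5, 8, 10, 20, 40.
Check 9^d mod 41 for each divisor in increasing order:
9^1 ≡ 9 (mod 41)
9^2 ≡ 40 (mod 41)
9^4 ≡ 1 (mod 41) ✓
The smallest such exponent is 4, so the order of 9 is 4.

4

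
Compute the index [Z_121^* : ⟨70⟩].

2

By Lagrange's theorem, ord_121(70) divides φ(121) = φ(11^2) = 11·(11−1) = 110 = 2 · 5 · 11.
Divisors of 110: 1, 2, 5, 10, 11, 22, 55, 110.
Compute 70^d (mod 121) for the divisors d until we hit 1:
70^1 ≡ 70 (mod 121)
70^2 ≡ 60 (mod 121)
70^5 ≡ 78 (mod 121)
70^10 ≡ 34 (mod 121)
70^11 ≡ 81 (mod 121)
70^22 ≡ 27 (mod 121)
70^55 ≡ 1 (mod 121) ✓
So ord_121(70) = 55, hence |⟨70⟩| = 55.
Index = |(Z/121Z)^×| / |⟨70⟩| = 110 / 55 = 2.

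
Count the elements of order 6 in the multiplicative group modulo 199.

φ(199) = 199 − 1 = 198 = 2 · 3^2 · 11.
Since (Z/199Z)^× is cyclic of order 198, the number of elements of order d is φ(d) when d | 198 and 0 otherwise.
6 = 2 · 3 divides 198, and φ(6) = 2.

2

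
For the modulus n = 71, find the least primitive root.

7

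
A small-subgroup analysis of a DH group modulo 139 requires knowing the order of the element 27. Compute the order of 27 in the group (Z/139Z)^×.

46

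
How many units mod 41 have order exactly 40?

φ(41) = 41 − 1 = 40 = 2^3 · 5.
Since (Z/41Z)^× is cyclic of order 40, the number of elements of order d is φ(d) when d | 40 and 0 otherwise.
40 = 2^3 · 5 divides 40, and φ(40) = 16.

16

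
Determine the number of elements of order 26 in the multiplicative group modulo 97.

0

φ(97) = 97 − 1 = 96 = 2^5 · 3.
Since (Z/97Z)^× is cyclic of order 96, the number of elements of order d is φ(d) when d | 96 and 0 otherwise.
Since 26 ∤ 96, the count is 0.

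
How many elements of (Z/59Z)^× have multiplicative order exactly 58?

φ(59) = 59 − 1 = 58 = 2 · 29.
In a cyclic group of order 58, there are φ(d) elements of order d for each divisor d of 58, and zero for non-divisors.
58 = 2 · 29 divides 58, and φ(58) = 28.

28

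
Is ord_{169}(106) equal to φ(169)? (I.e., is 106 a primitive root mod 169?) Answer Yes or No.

Yes

φ(169) = φ(13^2) = 13·(13−1) = 156 = 2^2 · 3 · 13.
It suffices to check that the order of 106 is not a proper divisor of 156: compute 106^(156/q) for q ∈ {2, 3, 13}.
106^78 ≡ 168 (mod 169)  [q = 2: ≢ 1 ✓]
106^52 ≡ 146 (mod 169)  [q = 3: ≢ 1 ✓]
106^12 ≡ 157 (mod 169)  [q = 13: ≢ 1 ✓]
Every test exponent gives a nontrivial residue, hence 106 generates the full group.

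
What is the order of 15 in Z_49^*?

7

By Lagrange's theorem, ord_49(15) divides φ(49) = φ(7^2) = 7·(7−1) = 42 = 2 · 3 · 7.
Divisors of 42: 1, 2, 3, 6, 7, 14, 21, 42.
Evaluate successive powers at the divisors of 42:
15^1 ≡ 15 (mod 49)
15^2 ≡ 29 (mod 49)
15^3 ≡ 43 (mod 49)
15^6 ≡ 36 (mod 49)
15^7 ≡ 1 (mod 49) ✓
So ord_49(15) = 7.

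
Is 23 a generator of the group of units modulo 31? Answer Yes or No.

No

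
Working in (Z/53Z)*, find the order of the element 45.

52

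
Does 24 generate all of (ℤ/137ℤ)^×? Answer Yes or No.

Yes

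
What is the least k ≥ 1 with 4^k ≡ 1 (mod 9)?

The order of 4 must divide φ(9) = φ(3^2) = 3·(3−1) = 6 = 2 · 3.
Divisors of 6: 1, 2, 3, 6.
Compute 4^d (mod 9) for the divisors d until we hit 1:
4^1 ≡ 4 (mod 9)
4^2 ≡ 7 (mod 9)
4^3 ≡ 1 (mod 9) ✓
The smallest such exponent is 3, so the order of 4 is 3.

3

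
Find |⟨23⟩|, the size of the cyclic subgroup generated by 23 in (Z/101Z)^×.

50

ord(23) | φ(101) = 101 − 1 = 100 = 2^2 · 5^2.
Divisors of 100: 1, 2, 4, 5, 10, 20, 25, 50, 100.
Check 23^d mod 101 for each divisor in increasing order:
23^1 ≡ 23 (mod 101)
23^2 ≡ 24 (mod 101)
23^4 ≡ 71 (mod 101)
23^5 ≡ 17 (mod 101)
23^10 ≡ 87 (mod 101)
23^20 ≡ 95 (mod 101)
23^25 ≡ 100 (mod 101)
23^50 ≡ 1 (mod 101) ✓
Therefore the multiplicative order of 23 modulo 101 is 50.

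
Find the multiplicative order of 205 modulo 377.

84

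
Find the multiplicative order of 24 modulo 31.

By Lagrange's theorem, ord_31(24) divides φ(31) = 31 − 1 = 30 = 2 · 3 · 5.
Divisors of 30: 1, 2, 3, 5, 6, 10, 15, 30.
Check 24^d mod 31 for each divisor in increasing order:
24^1 ≡ 24
24^2 ≡ 18
24^3 ≡ 29
24^5 ≡ 26
24^6 ≡ 4
24^10 ≡ 25
24^15 ≡ 30
24^30 ≡ 1
So ord_31(24) = 30.

30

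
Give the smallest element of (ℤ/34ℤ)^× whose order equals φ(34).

3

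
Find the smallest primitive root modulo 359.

7

φ(359) = 359 − 1 = 358 = 2 · 179.
Test candidates g = 2, 3, … against the prime factors q ∈ {2, 179} of φ(359): g is a generator iff g^(358/q) ≢ 1 for every such q.
g = 2: 2^179 ≡ 1 — hits 1, so not a primitive root.
g = 3: 3^179 ≡ 1 — hits 1, so not a primitive root.
g = 4: 4^179 ≡ 1 — hits 1, so not a primitive root.
g = 5: 5^179 ≡ 1 — hits 1, so not a primitive root.
g = 6: 6^179 ≡ 1 — hits 1, so not a primitive root.
g = 7: 7^179 ≡ 358; 7^2 ≡ 49 — none is 1, so 7 is a primitive root.
Hence the least primitive root of 359 is 7.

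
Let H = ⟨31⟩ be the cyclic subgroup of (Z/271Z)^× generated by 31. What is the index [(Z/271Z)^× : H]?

6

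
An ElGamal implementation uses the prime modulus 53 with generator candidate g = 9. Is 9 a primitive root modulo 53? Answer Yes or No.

No

φ(53) = 53 − 1 = 52 = 2^2 · 13.
It suffices to check that the order of 9 is not a proper divisor of 52: compute 9^(52/q) for q ∈ {2, 13}.
9^26 ≡ 1 (mod 53)  [q = 2: ≡ 1 ✗]
9^4 ≡ 42 (mod 53)  [q = 13: ≢ 1 ✓]
9^26 ≡ 1 shows ord(9) | 26, strictly less than φ(53); not a primitive root.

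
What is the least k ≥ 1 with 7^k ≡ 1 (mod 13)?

12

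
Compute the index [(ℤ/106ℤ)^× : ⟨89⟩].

4

By Lagrange's theorem, ord_106(89) divides φ(106) = φ(2)·φ(53) = 1·52 = 52 = 2^2 · 13.
Divisors of 52: 1, 2, 4, 13, 26, 52.
Evaluate successive powers at the divisors of 52:
89^1 ≡ 89 (mod 106)
89^2 ≡ 77 (mod 106)
89^4 ≡ 99 (mod 106)
89^13 ≡ 1 (mod 106) ✓
The order of 89 is 13, so the subgroup it generates has 13 elements.
The index is φ(106) / ord(89) = 52 / 13 = 4.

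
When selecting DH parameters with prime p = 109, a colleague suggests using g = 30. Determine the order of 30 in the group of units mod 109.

108

ord(30) | φ(109) = 109 − 1 = 108 = 2^2 · 3^3.
Divisors of 108: 1, 2, 3, 4, 6, 9, 12, 18, 27, 36, 54, 108.
Evaluate successive powers at the divisors of 108:
30^1 ≡ 30
30^2 ≡ 28
30^3 ≡ 77
30^4 ≡ 21
30^6 ≡ 43
30^9 ≡ 41
30^12 ≡ 105
30^18 ≡ 46
30^27 ≡ 33
30^36 ≡ 45
30^54 ≡ 108
30^108 ≡ 1
Hence ord(30) = 108.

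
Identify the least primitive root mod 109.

6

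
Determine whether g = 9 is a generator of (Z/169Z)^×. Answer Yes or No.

φ(169) = φ(13^2) = 13·(13−1) = 156 = 2^2 · 3 · 13.
9 is a primitive root mod 169 iff 9^(φ(169)/q) ≢ 1 for every prime q | φ(169), i.e. q ∈ {2, 3, 13}.
9^78 ≡ 1 (mod 169)  [q = 2: ≡ 1 ✗]
9^52 ≡ 22 (mod 169)  [q = 3: ≢ 1 ✓]
9^12 ≡ 40 (mod 169)  [q = 13: ≢ 1 ✓]
9^78 ≡ 1 shows ord(9) | 78, strictly less than φ(169); not a primitive root.

No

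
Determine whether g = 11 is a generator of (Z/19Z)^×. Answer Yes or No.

No

φ(19) = 19 − 1 = 18 = 2 · 3^2.
11 is a primitive root mod 19 iff 11^(φ(19)/q) ≢ 1 for every prime q | φ(19), i.e. q ∈ {2, 3}.
11^9 ≡ 1 (mod 19)  [q = 2: ≡ 1 ✗]
11^6 ≡ 1 (mod 19)  [q = 3: ≡ 1 ✗]
11^9 ≡ 1 shows ord(11) | 9, strictly less than φ(19); not a primitive root.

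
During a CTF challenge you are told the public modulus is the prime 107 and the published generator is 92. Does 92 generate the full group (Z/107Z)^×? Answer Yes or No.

φ(107) = 107 − 1 = 106 = 2 · 53.
It suffices to check that the order of 92 is not a proper divisor of 106: compute 92^(106/q) for q ∈ {2, 53}.
92^53 ≡ 1 (mod 107)  [q = 2: ≡ 1 ✗]
92^2 ≡ 11 (mod 107)  [q = 53: ≢ 1 ✓]
The check at q = 2 fails, so 92 generates a proper subgroup.

No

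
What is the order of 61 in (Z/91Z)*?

6

ord(61) | φ(91) = φ(7·13) = (7−1)·(13−1) = 6·12 = 72 = 2^3 · 3^2.
Divisors of 72: 1, 2, 3, 4, 6, 8, 9, 12, 18, 24, 36, 72.
Test each divisor d:
61^1 ≡ 61 (mod 91)
61^2 ≡ 81 (mod 91)
61^3 ≡ 27 (mod 91)
61^4 ≡ 9 (mod 91)
61^6 ≡ 1 (mod 91) ✓
Hence ord(61) = 6.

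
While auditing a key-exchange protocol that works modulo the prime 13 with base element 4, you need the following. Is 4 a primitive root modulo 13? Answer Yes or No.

No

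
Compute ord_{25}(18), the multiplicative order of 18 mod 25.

4

By Lagrange's theorem, ord_25(18) divides φ(25) = φ(5^2) = 5·(5−1) = 20 = 2^2 · 5.
Divisors of 20: 1, 2, 4, 5, 10, 20.
Test each divisor d:
18^1 ≡ 18 (mod 25)
18^2 ≡ 24 (mod 25)
18^4 ≡ 1 (mod 25) ✓
Hence ord(18) = 4.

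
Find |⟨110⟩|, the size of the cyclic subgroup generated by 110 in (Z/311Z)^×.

310

By Lagrange's theorem, ord_311(110) divides φ(311) = 311 − 1 = 310 = 2 · 5 · 31.
Divisors of 310: 1, 2, 5, 10, 31, 62, 155, 310.
Compute 110^d (mod 311) for the divisors d until we hit 1:
110^1 ≡ 110 (mod 311)
110^2 ≡ 282 (mod 311)
110^5 ≡ 143 (mod 311)
110^10 ≡ 234 (mod 311)
110^31 ≡ 95 (mod 311)
110^62 ≡ 6 (mod 311)
110^155 ≡ 310 (mod 311)
110^310 ≡ 1 (mod 311) ✓
So ord_311(110) = 310.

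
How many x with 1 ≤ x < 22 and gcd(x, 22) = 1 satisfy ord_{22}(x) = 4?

0

φ(22) = φ(2)·φ(11) = 1·10 = 10 = 2 · 5.
In a cyclic group of order 10, there are φ(d) elements of order d for each divisor d of 10, and zero for non-divisors.
Here 10 is not a multiple of 4, so there are no elements of order 4.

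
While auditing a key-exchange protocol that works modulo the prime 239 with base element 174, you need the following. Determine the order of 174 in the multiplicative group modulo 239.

119

Since 174 ∈ (Z/239Z)^×, its order divides φ(239) = 239 − 1 = 238 = 2 · 7 · 17.
Divisors of 238: 1, 2, 7, 14, 17, 34, 119, 238.
Evaluate successive powers at the divisors of 238:
174^1 ≡ 174 (mod 239)
174^2 ≡ 162 (mod 239)
174^7 ≡ 166 (mod 239)
174^14 ≡ 71 (mod 239)
174^17 ≡ 201 (mod 239)
174^34 ≡ 10 (mod 239)
174^119 ≡ 1 (mod 239) ✓
Therefore the multiplicative order of 174 modulo 239 is 119.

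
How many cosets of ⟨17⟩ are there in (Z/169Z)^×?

The order of 17 must divide φ(169) = φ(13^2) = 13·(13−1) = 156 = 2^2 · 3 · 13.
Divisors of 156: 1, 2, 3, 4, 6, 12, 13, 26, 39, 52, 78, 156.
Check 17^d mod 169 for each divisor in increasing order:
17^1 ≡ 17 (mod 169)
17^2 ≡ 120 (mod 169)
17^3 ≡ 12 (mod 169)
17^4 ≡ 35 (mod 169)
17^6 ≡ 144 (mod 169)
17^12 ≡ 118 (mod 169)
17^13 ≡ 147 (mod 169)
17^26 ≡ 146 (mod 169)
17^39 ≡ 168 (mod 169)
17^52 ≡ 22 (mod 169)
17^78 ≡ 1 (mod 169) ✓
Thus |⟨17⟩| = ord(17) = 78.
The index is φ(169) / ord(17) = 156 / 78 = 2.

2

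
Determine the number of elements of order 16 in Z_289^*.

φ(289) = φ(17^2) = 17·(17−1) = 272 = 2^4 · 17.
(Z/289Z)^× is cyclic (|G| = 272); a cyclic group of order m has exactly φ(d) elements of each order d | m, and none otherwise.
16 = 2^4 divides 272, and φ(16) = 8.

8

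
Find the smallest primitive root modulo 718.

7

φ(718) = φ(2)·φ(359) = 1·358 = 358 = 2 · 179.
g is a primitive root iff g^(358/q) ≢ 1 (mod 718) for each prime q ∈ {2, 179}.
g = 2: gcd(2, 718) = 2 > 1, not a unit — skip.
g = 3: 3^179 ≡ 1 — hits 1, so not a primitive root.
g = 4: gcd(4, 718) = 2 > 1, not a unit — skip.
g = 5: 5^179 ≡ 1 — hits 1, so not a primitive root.
g = 6: gcd(6, 718) = 2 > 1, not a unit — skip.
g = 7: 7^179 ≡ 717; 7^2 ≡ 49 — none is 1, so 7 is a primitive root.
Hence the least primitive root of 718 is 7.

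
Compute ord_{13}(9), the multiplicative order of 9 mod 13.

Since 9 ∈ (Z/13Z)^×, its order divides φ(13) = 13 − 1 = 12 = 2^2 · 3.
Divisors of 12: 1, 2, 3, 4, 6, 12.
Compute 9^d (mod 13) for the divisors d until we hit 1:
9^1 ≡ 9
9^2 ≡ 3
9^3 ≡ 1
Therefore the multiplicative order of 9 modulo 13 is 3.

3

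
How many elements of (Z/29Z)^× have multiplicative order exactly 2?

1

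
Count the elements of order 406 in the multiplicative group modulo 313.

φ(313) = 313 − 1 = 312 = 2^3 · 3 · 13.
Since (Z/313Z)^× is cyclic of order 312, the number of elements of order d is φ(d) when d | 312 and 0 otherwise.
Since 406 ∤ 312, the count is 0.

0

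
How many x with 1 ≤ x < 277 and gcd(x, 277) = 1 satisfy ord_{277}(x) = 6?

2

φ(277) = 277 − 1 = 276 = 2^2 · 3 · 23.
In a cyclic group of order 276, there are φ(d) elements of order d for each divisor d of 276, and zero for non-divisors.
6 = 2 · 3 divides 276, and φ(6) = 2.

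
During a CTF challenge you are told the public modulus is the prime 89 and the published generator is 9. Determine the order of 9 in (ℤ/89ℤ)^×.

44

The order of 9 must divide φ(89) = 89 − 1 = 88 = 2^3 · 11.
Divisors of 88: 1, 2, 4, 8, 11, 22, 44, 88.
Evaluate successive powers at the divisors of 88:
9^1 ≡ 9 (mod 89)
9^2 ≡ 81 (mod 89)
9^4 ≡ 64 (mod 89)
9^8 ≡ 2 (mod 89)
9^11 ≡ 34 (mod 89)
9^22 ≡ 88 (mod 89)
9^44 ≡ 1 (mod 89) ✓
So ord_89(9) = 44.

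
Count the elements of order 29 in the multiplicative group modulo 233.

φ(233) = 233 − 1 = 232 = 2^3 · 29.
Since (Z/233Z)^× is cyclic of order 232, the number of elements of order d is φ(d) when d | 232 and 0 otherwise.
29 | 232, and φ(29) = 29 − 1 = 28.

28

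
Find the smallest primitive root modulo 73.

5

φ(73) = 73 − 1 = 72 = 2^3 · 3^2.
g is a primitive root iff g^(72/q) ≢ 1 (mod 73) for each prime q ∈ {2, 3}.
g = 2: 2^36 ≡ 1 — hits 1, so not a primitive root.
g = 3: 3^36 ≡ 1 — hits 1, so not a primitive root.
g = 4: 4^36 ≡ 1 — hits 1, so not a primitive root.
g = 5: 5^36 ≡ 72; 5^24 ≡ 8 — none is 1, so 5 is a primitive root.
The smallest primitive root modulo 73 is 5.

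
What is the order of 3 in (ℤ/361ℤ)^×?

ord(3) | φ(361) = φ(19^2) = 19·(19−1) = 342 = 2 · 3^2 · 19.
Divisors of 342: 1, 2, 3, 6, 9, 18, 19, 38, 57, 114, 171, 342.
Evaluate successive powers at the divisors of 342:
3^1 ≡ 3 (mod 361)
3^2 ≡ 9 (mod 361)
3^3 ≡ 27 (mod 361)
3^6 ≡ 7 (mod 361)
3^9 ≡ 189 (mod 361)
3^18 ≡ 343 (mod 361)
3^19 ≡ 307 (mod 361)
3^38 ≡ 28 (mod 361)
3^57 ≡ 293 (mod 361)
3^114 ≡ 292 (mod 361)
3^171 ≡ 360 (mod 361)
3^342 ≡ 1 (mod 361) ✓
So ord_361(3) = 342.

342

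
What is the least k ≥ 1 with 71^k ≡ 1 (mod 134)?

The order of 71 must divide φ(134) = φ(2)·φ(67) = 1·66 = 66 = 2 · 3 · 11.
Divisors of 66: 1, 2, 3, 6, 11, 22, 33, 66.
Compute 71^d (mod 134) for the divisors d until we hit 1:
71^1 ≡ 71 (mod 134)
71^2 ≡ 83 (mod 134)
71^3 ≡ 131 (mod 134)
71^6 ≡ 9 (mod 134)
71^11 ≡ 37 (mod 134)
71^22 ≡ 29 (mod 134)
71^33 ≡ 1 (mod 134) ✓
So ord_134(71) = 33.

33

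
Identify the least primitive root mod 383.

5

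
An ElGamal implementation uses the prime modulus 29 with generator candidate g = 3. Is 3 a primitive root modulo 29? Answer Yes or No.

Yes

φ(29) = 29 − 1 = 28 = 2^2 · 7.
Test 3^(28/q) mod 29 for each prime factor q of 28:
3^14 ≡ 28 (mod 29)  [q = 2: ≢ 1 ✓]
3^4 ≡ 23 (mod 29)  [q = 7: ≢ 1 ✓]
Every test exponent gives a nontrivial residue, hence 3 generates the full group.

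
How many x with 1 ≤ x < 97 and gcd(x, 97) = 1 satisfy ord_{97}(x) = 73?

φ(97) = 97 − 1 = 96 = 2^5 · 3.
In a cyclic group of order 96, there are φ(d) elements of order d for each divisor d of 96, and zero for non-divisors.
Here 96 is not a multiple of 73, so there are no elements of order 73.

0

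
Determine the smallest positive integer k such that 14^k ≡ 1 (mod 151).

ord(14) | φ(151) = 151 − 1 = 150 = 2 · 3 · 5^2.
Divisors of 150: 1, 2, 3, 5, 6, 10, 15, 25, 30, 50, 75, 150.
Compute 14^d (mod 151) for the divisors d until we hit 1:
14^1 ≡ 14 (mod 151)
14^2 ≡ 45 (mod 151)
14^3 ≡ 26 (mod 151)
14^5 ≡ 113 (mod 151)
14^6 ≡ 72 (mod 151)
14^10 ≡ 85 (mod 151)
14^15 ≡ 92 (mod 151)
14^25 ≡ 119 (mod 151)
14^30 ≡ 8 (mod 151)
14^50 ≡ 118 (mod 151)
14^75 ≡ 150 (mod 151)
14^150 ≡ 1 (mod 151) ✓
So ord_151(14) = 150.

150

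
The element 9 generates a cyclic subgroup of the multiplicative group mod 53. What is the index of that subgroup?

2

ord(9) | φ(53) = 53 − 1 = 52 = 2^2 · 13.
Divisors of 52: 1, 2, 4, 13, 26, 52.
Check 9^d mod 53 for each divisor in increasing order:
9^1 ≡ 9 (mod 53)
9^2 ≡ 28 (mod 53)
9^4 ≡ 42 (mod 53)
9^13 ≡ 52 (mod 53)
9^26 ≡ 1 (mod 53) ✓
Thus |⟨9⟩| = ord(9) = 26.
The index is φ(53) / ord(9) = 52 / 26 = 2.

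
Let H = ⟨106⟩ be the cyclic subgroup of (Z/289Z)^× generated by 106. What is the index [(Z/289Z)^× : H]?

ord(106) | φ(289) = φ(17^2) = 17·(17−1) = 272 = 2^4 · 17.
Divisors of 272: 1, 2, 4, 8, 16, 17, 34, 68, 136, 272.
Compute 106^d (mod 289) for the divisors d until we hit 1:
106^1 ≡ 106 (mod 289)
106^2 ≡ 254 (mod 289)
106^4 ≡ 69 (mod 289)
106^8 ≡ 137 (mod 289)
106^16 ≡ 273 (mod 289)
106^17 ≡ 38 (mod 289)
106^34 ≡ 288 (mod 289)
106^68 ≡ 1 (mod 289) ✓
The order of 106 is 68, so the subgroup it generates has 68 elements.
[(Z/289Z)^× : ⟨106⟩] = 272/68 = 4.

4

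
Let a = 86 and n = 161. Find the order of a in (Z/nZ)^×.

ord(86) | φ(161) = φ(7·23) = (7−1)·(23−1) = 6·22 = 132 = 2^2 · 3 · 11.
Divisors of 132: 1, 2, 3, 4, 6, 11, 12, 22, 33, 44, 66, 132.
Evaluate successive powers at the divisors of 132:
86^1 ≡ 86 (mod 161)
86^2 ≡ 151 (mod 161)
86^3 ≡ 106 (mod 161)
86^4 ≡ 100 (mod 161)
86^6 ≡ 127 (mod 161)
86^11 ≡ 137 (mod 161)
86^12 ≡ 29 (mod 161)
86^22 ≡ 93 (mod 161)
86^33 ≡ 22 (mod 161)
86^44 ≡ 116 (mod 161)
86^66 ≡ 1 (mod 161) ✓
The smallest such exponent is 66, so the order of 86 is 66.

66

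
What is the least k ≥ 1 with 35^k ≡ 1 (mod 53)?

52

Since 35 ∈ (Z/53Z)^×, its order divides φ(53) = 53 − 1 = 52 = 2^2 · 13.
Divisors of 52: 1, 2, 4, 13, 26, 52.
Compute 35^d (mod 53) for the divisors d until we hit 1:
35^1 ≡ 35 (mod 53)
35^2 ≡ 6 (mod 53)
35^4 ≡ 36 (mod 53)
35^13 ≡ 30 (mod 53)
35^26 ≡ 52 (mod 53)
35^52 ≡ 1 (mod 53) ✓
The smallest such exponent is 52, so the order of 35 is 52.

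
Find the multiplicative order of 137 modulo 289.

By Lagrange's theorem, ord_289(137) divides φ(289) = φ(17^2) = 17·(17−1) = 272 = 2^4 · 17.
Divisors of 272: 1, 2, 4, 8, 16, 17, 34, 68, 136, 272.
Evaluate successive powers at the divisors of 272:
137^1 ≡ 137 (mod 289)
137^2 ≡ 273 (mod 289)
137^4 ≡ 256 (mod 289)
137^8 ≡ 222 (mod 289)
137^16 ≡ 154 (mod 289)
137^17 ≡ 1 (mod 289) ✓
Therefore the multiplicative order of 137 modulo 289 is 17.

17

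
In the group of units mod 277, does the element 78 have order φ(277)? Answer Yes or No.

Yes

φ(277) = 277 − 1 = 276 = 2^2 · 3 · 23.
Test 78^(276/q) mod 277 for each prime factor q of 276:
78^138 ≡ 276 (mod 277)  [q = 2: ≢ 1 ✓]
78^92 ≡ 160 (mod 277)  [q = 3: ≢ 1 ✓]
78^12 ≡ 30 (mod 277)  [q = 23: ≢ 1 ✓]
Every test exponent gives a nontrivial residue, hence 78 generates the full group.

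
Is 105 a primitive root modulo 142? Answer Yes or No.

φ(142) = φ(2)·φ(71) = 1·70 = 70 = 2 · 5 · 7.
It suffices to check that the order of 105 is not a proper divisor of 70: compute 105^(70/q) for q ∈ {2, 5, 7}.
105^35 ≡ 141 (mod 142)  [q = 2: ≢ 1 ✓]
105^14 ≡ 1 (mod 142)  [q = 5: ≡ 1 ✗]
105^10 ≡ 101 (mod 142)  [q = 7: ≢ 1 ✓]
Since 105^14 ≡ 1, the order of 105 divides 14 < 70, so 105 is not a primitive root.

No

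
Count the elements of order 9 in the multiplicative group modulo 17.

0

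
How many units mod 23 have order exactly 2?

1

φ(23) = 23 − 1 = 22 = 2 · 11.
In a cyclic group of order 22, there are φ(d) elements of order d for each divisor d of 22, and zero for non-divisors.
2 | 22, and φ(2) = 2 − 1 = 1.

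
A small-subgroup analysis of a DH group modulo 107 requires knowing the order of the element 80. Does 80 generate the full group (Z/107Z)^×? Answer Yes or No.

Yes

φ(107) = 107 − 1 = 106 = 2 · 53.
80 is a primitive root mod 107 iff 80^(φ(107)/q) ≢ 1 for every prime q | φ(107), i.e. q ∈ {2, 53}.
80^53 ≡ 106 (mod 107)  [q = 2: ≢ 1 ✓]
80^2 ≡ 87 (mod 107)  [q = 53: ≢ 1 ✓]
Every test exponent gives a nontrivial residue, hence 80 generates the full group.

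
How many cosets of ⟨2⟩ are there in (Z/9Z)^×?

1

By Lagrange's theorem, ord_9(2) divides φ(9) = φ(3^2) = 3·(3−1) = 6 = 2 · 3.
Divisors of 6: 1, 2, 3, 6.
Compute 2^d (mod 9) for the divisors d until we hit 1:
2^1 ≡ 2 (mod 9)
2^2 ≡ 4 (mod 9)
2^3 ≡ 8 (mod 9)
2^6 ≡ 1 (mod 9) ✓
So ord_9(2) = 6, hence |⟨2⟩| = 6.
The index is φ(9) / ord(2) = 6 / 6 = 1.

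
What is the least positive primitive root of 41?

6

φ(41) = 41 − 1 = 40 = 2^3 · 5.
g is a primitive root iff g^(40/q) ≢ 1 (mod 41) for each prime q ∈ {2, 5}.
g = 2: 2^20 ≡ 1 — hits 1, so not a primitive root.
g = 3: 3^20 ≡ 40; 3^8 ≡ 1 — hits 1, so not a primitive root.
g = 4: 4^20 ≡ 1 — hits 1, so not a primitive root.
g = 5: 5^20 ≡ 1 — hits 1, so not a primitive root.
g = 6: 6^20 ≡ 40; 6^8 ≡ 10 — none is 1, so 6 is a primitive root.
So 6 is the smallest generator of (Z/41Z)^×.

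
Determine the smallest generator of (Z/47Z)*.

φ(47) = 47 − 1 = 46 = 2 · 23.
Test candidates g = 2, 3, … against the prime factors q ∈ {2, 23} of φ(47): g is a generator iff g^(46/q) ≢ 1 for every such q.
g = 2: 2^23 ≡ 1 — hits 1, so not a primitive root.
g = 3: 3^23 ≡ 1 — hits 1, so not a primitive root.
g = 4: 4^23 ≡ 1 — hits 1, so not a primitive root.
g = 5: 5^23 ≡ 46; 5^2 ≡ 25 — none is 1, so 5 is a primitive root.
Hence the least primitive root of 47 is 5.

5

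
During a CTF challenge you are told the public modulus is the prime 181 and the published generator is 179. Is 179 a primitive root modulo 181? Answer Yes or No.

Yes

φ(181) = 181 − 1 = 180 = 2^2 · 3^2 · 5.
Test 179^(180/q) mod 181 for each prime factor q of 180:
179^90 ≡ 180 (mod 181)  [q = 2: ≢ 1 ✓]
179^60 ≡ 48 (mod 181)  [q = 3: ≢ 1 ✓]
179^36 ≡ 59 (mod 181)  [q = 5: ≢ 1 ✓]
Every test exponent gives a nontrivial residue, hence 179 generates the full group.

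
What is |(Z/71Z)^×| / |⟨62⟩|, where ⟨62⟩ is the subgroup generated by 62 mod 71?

1

By Lagrange's theorem, ord_71(62) divides φ(71) = 71 − 1 = 70 = 2 · 5 · 7.
Divisors of 70: 1, 2, 5, 7, 10, 14, 35, 70.
Compute 62^d (mod 71) for the divisors d until we hit 1:
62^1 ≡ 62 (mod 71)
62^2 ≡ 10 (mod 71)
62^5 ≡ 23 (mod 71)
62^7 ≡ 17 (mod 71)
62^10 ≡ 32 (mod 71)
62^14 ≡ 5 (mod 71)
62^35 ≡ 70 (mod 71)
62^70 ≡ 1 (mod 71) ✓
The order of 62 is 70, so the subgroup it generates has 70 elements.
[(Z/71Z)^× : ⟨62⟩] = 70/70 = 1.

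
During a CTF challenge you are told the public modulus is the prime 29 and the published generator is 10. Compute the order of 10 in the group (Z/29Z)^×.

28

Since 10 ∈ (Z/29Z)^×, its order divides φ(29) = 29 − 1 = 28 = 2^2 · 7.
Divisors of 28: 1, 2, 4, 7, 14, 28.
Evaluate successive powers at the divisors of 28:
10^1 ≡ 10
10^2 ≡ 13
10^4 ≡ 24
10^7 ≡ 17
10^14 ≡ 28
10^28 ≡ 1
So ord_29(10) = 28.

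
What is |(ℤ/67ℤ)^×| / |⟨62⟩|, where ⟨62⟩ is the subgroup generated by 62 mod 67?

By Lagrange's theorem, ord_67(62) divides φ(67) = 67 − 1 = 66 = 2 · 3 · 11.
Divisors of 66: 1, 2, 3, 6, 11, 22, 33, 66.
Compute 62^d (mod 67) for the divisors d until we hit 1:
62^1 ≡ 62 (mod 67)
62^2 ≡ 25 (mod 67)
62^3 ≡ 9 (mod 67)
62^6 ≡ 14 (mod 67)
62^11 ≡ 1 (mod 67) ✓
The order of 62 is 11, so the subgroup it generates has 11 elements.
The index is φ(67) / ord(62) = 66 / 11 = 6.

6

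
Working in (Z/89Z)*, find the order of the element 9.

44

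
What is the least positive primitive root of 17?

3

φ(17) = 17 − 1 = 16 = 2^4.
g is a primitive root iff g^(16/q) ≢ 1 (mod 17) for each prime q ∈ {2}.
g = 2: 2^8 ≡ 1 — hits 1, so not a primitive root.
g = 3: 3^8 ≡ 16 — none is 1, so 3 is a primitive root.
Hence the least primitive root of 17 is 3.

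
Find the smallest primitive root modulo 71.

7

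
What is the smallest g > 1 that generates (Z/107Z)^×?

2

φ(107) = 107 − 1 = 106 = 2 · 53.
Test candidates g = 2, 3, … against the prime factors q ∈ {2, 53} of φ(107): g is a generator iff g^(106/q) ≢ 1 for every such q.
g = 2: 2^53 ≡ 106; 2^2 ≡ 4 — none is 1, so 2 is a primitive root.
So 2 is the smallest generator of (Z/107Z)^×.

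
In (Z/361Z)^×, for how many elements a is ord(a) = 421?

0

φ(361) = φ(19^2) = 19·(19−1) = 342 = 2 · 3^2 · 19.
In a cyclic group of order 342, there are φ(d) elements of order d for each divisor d of 342, and zero for non-divisors.
Here 342 is not a multiple of 421, so there are no elements of order 421.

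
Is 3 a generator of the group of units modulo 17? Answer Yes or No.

φ(17) = 17 − 1 = 16 = 2^4.
3 is a primitive root mod 17 iff 3^(φ(17)/q) ≢ 1 for every prime q | φ(17), i.e. q ∈ {2}.
3^8 ≡ 16 (mod 17)  [q = 2: ≢ 1 ✓]
Every test exponent gives a nontrivial residue, hence 3 generates the full group.

Yes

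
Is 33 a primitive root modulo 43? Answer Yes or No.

Yes

φ(43) = 43 − 1 = 42 = 2 · 3 · 7.
It suffices to check that the order of 33 is not a proper divisor of 42: compute 33^(42/q) for q ∈ {2, 3, 7}.
33^21 ≡ 42 (mod 43)  [q = 2: ≢ 1 ✓]
33^14 ≡ 36 (mod 43)  [q = 3: ≢ 1 ✓]
33^6 ≡ 35 (mod 43)  [q = 7: ≢ 1 ✓]
None equal 1, so ord_43(33) = 42: 33 is a primitive root.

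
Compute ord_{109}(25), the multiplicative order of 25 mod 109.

27

Since 25 ∈ (Z/109Z)^×, its order divides φ(109) = 109 − 1 = 108 = 2^2 · 3^3.
Divisors of 108: 1, 2, 3, 4, 6, 9, 12, 18, 27, 36, 54, 108.
Test each divisor d:
25^1 ≡ 25 (mod 109)
25^2 ≡ 80 (mod 109)
25^3 ≡ 38 (mod 109)
25^4 ≡ 78 (mod 109)
25^6 ≡ 27 (mod 109)
25^9 ≡ 45 (mod 109)
25^12 ≡ 75 (mod 109)
25^18 ≡ 63 (mod 109)
25^27 ≡ 1 (mod 109) ✓
So ord_109(25) = 27.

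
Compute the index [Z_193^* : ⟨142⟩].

1

Since 142 ∈ (Z/193Z)^×, its order divides φ(193) = 193 − 1 = 192 = 2^6 · 3.
Divisors of 192: 1, 2, 3, 4, 6, 8, 12, 16, 24, 32, 48, 64, 96, 192.
Check 142^d mod 193 for each divisor in increasing order:
142^1 ≡ 142 (mod 193)
142^2 ≡ 92 (mod 193)
142^3 ≡ 133 (mod 193)
142^4 ≡ 165 (mod 193)
142^6 ≡ 126 (mod 193)
142^8 ≡ 12 (mod 193)
142^12 ≡ 50 (mod 193)
142^16 ≡ 144 (mod 193)
142^24 ≡ 184 (mod 193)
142^32 ≡ 85 (mod 193)
142^48 ≡ 81 (mod 193)
142^64 ≡ 84 (mod 193)
142^96 ≡ 192 (mod 193)
142^192 ≡ 1 (mod 193) ✓
Thus |⟨142⟩| = ord(142) = 192.
Index = |(Z/193Z)^×| / |⟨142⟩| = 192 / 192 = 1.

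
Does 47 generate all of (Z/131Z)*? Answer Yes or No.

φ(131) = 131 − 1 = 130 = 2 · 5 · 13.
47 is a primitive root mod 131 iff 47^(φ(131)/q) ≢ 1 for every prime q | φ(131), i.e. q ∈ {2, 5, 13}.
47^65 ≡ 130 (mod 131)  [q = 2: ≢ 1 ✓]
47^26 ≡ 1 (mod 131)  [q = 5: ≡ 1 ✗]
47^10 ≡ 107 (mod 131)  [q = 13: ≢ 1 ✓]
The check at q = 5 fails, so 47 generates a proper subgroup.

No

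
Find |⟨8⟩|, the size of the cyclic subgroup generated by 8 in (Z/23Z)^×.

11

The order of 8 must divide φ(23) = 23 − 1 = 22 = 2 · 11.
Divisors of 22: 1, 2, 11, 22.
Compute 8^d (mod 23) for the divisors d until we hit 1:
8^1 ≡ 8 (mod 23)
8^2 ≡ 18 (mod 23)
8^11 ≡ 1 (mod 23) ✓
Hence ord(8) = 11.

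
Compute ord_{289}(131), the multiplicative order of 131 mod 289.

ord(131) | φ(289) = φ(17^2) = 17·(17−1) = 272 = 2^4 · 17.
Divisors of 272: 1, 2, 4, 8, 16, 17, 34, 68, 136, 272.
Test each divisor d:
131^1 ≡ 131 (mod 289)
131^2 ≡ 110 (mod 289)
131^4 ≡ 251 (mod 289)
131^8 ≡ 288 (mod 289)
131^16 ≡ 1 (mod 289) ✓
So ord_289(131) = 16.

16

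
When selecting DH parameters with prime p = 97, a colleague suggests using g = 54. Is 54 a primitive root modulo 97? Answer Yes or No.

φ(97) = 97 − 1 = 96 = 2^5 · 3.
54 is a primitive root mod 97 iff 54^(φ(97)/q) ≢ 1 for every prime q | φ(97), i.e. q ∈ {2, 3}.
54^48 ≡ 1 (mod 97)  [q = 2: ≡ 1 ✗]
54^32 ≡ 35 (mod 97)  [q = 3: ≢ 1 ✓]
Since 54^48 ≡ 1, the order of 54 divides 48 < 96, so 54 is not a primitive root.

No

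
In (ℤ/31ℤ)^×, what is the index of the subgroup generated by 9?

2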